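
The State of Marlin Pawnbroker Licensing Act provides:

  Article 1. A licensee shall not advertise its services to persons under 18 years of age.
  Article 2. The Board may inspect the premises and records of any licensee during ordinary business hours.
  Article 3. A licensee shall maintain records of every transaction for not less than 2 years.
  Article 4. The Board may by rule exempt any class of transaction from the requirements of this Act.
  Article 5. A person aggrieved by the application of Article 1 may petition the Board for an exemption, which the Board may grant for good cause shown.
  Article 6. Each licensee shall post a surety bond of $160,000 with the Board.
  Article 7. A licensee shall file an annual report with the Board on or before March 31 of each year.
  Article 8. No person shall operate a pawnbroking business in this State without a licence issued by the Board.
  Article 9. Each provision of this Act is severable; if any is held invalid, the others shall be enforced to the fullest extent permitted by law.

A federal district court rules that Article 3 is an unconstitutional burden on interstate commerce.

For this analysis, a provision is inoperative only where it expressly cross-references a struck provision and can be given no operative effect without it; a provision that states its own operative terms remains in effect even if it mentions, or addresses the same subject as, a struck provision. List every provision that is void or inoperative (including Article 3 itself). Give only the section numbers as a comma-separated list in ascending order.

Article 3 is struck. No other provision's operative terms depend on Article 3. Under the severability clause in Article 9, the remaining provisions continue in force. The provisions still in force are Article 1, Article 2, Article 4, Article 5, Article 6, Article 7, Article 8, and Article 9.

3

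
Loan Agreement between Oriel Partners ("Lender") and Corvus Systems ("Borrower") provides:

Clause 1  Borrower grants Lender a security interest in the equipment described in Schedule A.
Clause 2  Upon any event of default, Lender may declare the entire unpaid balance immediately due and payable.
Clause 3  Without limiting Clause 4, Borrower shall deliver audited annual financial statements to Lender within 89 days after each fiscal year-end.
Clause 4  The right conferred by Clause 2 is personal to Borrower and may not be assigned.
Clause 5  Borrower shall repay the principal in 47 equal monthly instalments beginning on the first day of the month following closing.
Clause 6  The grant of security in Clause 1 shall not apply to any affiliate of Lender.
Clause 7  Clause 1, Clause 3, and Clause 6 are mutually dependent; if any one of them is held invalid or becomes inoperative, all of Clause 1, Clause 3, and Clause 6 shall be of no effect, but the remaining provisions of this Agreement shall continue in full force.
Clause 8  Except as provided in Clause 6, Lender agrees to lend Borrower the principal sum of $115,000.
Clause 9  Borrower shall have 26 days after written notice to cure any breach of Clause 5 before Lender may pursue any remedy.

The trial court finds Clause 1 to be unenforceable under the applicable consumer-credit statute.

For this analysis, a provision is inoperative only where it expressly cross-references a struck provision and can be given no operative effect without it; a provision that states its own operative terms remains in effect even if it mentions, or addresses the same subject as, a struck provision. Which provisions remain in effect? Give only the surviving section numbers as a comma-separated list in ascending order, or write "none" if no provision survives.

Clause 1 is struck. Clause 6 has no operative effect of its own apart from Clause 1 and is therefore inoperative. Clause 8 mentions Clause 6 but its own obligation stands independently of Clause 6, so Clause 8 is not affected. Clause 7 declares Clause 1, Clause 3, and Clause 6 mutually dependent; since one of them has fallen, all of them are of no effect. That brings down Clause 3 as well. The remainder continues in force under Clause 7. Clause 2, Clause 4, Clause 5, Clause 7, Clause 8, and Clause 9 remain in effect.

2, 4, 5, 7, 8, 9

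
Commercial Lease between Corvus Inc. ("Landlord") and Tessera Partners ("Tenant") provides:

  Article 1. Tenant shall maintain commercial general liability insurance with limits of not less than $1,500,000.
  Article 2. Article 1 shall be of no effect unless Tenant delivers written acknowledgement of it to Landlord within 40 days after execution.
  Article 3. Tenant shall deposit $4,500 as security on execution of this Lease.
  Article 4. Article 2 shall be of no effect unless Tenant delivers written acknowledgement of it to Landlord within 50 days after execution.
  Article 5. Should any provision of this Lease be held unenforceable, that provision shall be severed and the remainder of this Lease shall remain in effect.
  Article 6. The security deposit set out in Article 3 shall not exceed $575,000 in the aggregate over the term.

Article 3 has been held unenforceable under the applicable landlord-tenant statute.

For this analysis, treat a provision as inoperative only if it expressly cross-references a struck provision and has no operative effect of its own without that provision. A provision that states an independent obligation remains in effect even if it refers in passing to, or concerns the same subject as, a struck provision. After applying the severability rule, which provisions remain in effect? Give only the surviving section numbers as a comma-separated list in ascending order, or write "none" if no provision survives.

Article 3 is struck. The whole of Article 6 is the aggregate cap on the security deposit, defined by reference to Article 3, so Article 6 cannot stand once Article 3 is removed. Under the severability clause in Article 5, the remaining provisions continue in force. The provisions still in force are Article 1, Article 2, Article 4, and Article 5.

1, 2, 4, 5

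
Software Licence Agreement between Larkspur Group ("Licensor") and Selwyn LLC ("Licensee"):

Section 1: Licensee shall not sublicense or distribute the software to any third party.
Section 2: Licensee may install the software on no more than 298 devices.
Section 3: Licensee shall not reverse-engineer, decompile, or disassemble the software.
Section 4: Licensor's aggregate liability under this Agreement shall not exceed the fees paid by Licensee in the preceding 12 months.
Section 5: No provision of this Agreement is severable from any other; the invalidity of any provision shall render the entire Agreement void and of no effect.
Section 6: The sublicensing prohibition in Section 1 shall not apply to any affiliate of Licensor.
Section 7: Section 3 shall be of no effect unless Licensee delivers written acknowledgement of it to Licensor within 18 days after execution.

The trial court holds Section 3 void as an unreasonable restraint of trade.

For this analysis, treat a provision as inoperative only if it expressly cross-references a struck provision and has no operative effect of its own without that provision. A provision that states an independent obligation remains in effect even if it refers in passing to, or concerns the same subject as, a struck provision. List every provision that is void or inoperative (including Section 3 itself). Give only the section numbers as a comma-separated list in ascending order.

1, 2, 3, 4, 5, 6, 7

Section 3 is struck. Section 7 merely fixes the acknowledgement condition for Section 3; with Section 3 gone it has nothing to operate on and falls away. Section 5 provides that the Agreement is not severable, so the invalidity of any one provision voids the entire Agreement. No provision of the Agreement survives.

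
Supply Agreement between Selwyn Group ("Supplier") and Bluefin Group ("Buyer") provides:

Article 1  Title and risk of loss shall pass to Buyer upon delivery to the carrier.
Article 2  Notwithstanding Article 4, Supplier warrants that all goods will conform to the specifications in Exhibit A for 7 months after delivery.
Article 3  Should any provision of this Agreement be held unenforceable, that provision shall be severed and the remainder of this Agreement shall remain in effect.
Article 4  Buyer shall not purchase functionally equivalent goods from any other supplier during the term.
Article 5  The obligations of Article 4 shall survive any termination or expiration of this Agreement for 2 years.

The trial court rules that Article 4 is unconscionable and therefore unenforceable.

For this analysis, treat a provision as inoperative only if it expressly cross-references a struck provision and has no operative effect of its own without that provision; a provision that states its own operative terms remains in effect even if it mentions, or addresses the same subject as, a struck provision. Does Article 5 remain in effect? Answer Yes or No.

No

Article 4 is struck. Article 5 merely fixes the survival period for Article 4; with Article 4 gone it has nothing to operate on and falls away. Although Article 2 refers to Article 4, its operative terms do not depend on Article 4, so it remains in effect. Article 3 is a severability clause and preserves every provision that can still be given independent effect. That leaves Article 1, Article 2, and Article 3 in effect. Article 5 is among the inoperative provisions, so the answer is no.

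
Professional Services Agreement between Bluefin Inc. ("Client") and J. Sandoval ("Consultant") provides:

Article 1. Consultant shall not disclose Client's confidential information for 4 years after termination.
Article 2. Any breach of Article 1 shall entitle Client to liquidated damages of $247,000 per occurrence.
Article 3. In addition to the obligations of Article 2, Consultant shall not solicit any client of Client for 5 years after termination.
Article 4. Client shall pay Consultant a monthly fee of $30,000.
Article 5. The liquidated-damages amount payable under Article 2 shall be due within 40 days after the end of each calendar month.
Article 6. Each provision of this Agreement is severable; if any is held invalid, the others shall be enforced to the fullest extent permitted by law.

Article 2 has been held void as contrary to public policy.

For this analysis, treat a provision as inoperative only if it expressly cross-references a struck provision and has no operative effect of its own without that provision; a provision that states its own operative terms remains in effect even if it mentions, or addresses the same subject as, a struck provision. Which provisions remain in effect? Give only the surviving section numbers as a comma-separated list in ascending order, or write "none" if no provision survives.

Article 2 is struck. Article 5 has no operative effect of its own apart from Article 2 and is therefore inoperative. Article 3 mentions Article 2 but its own obligation stands independently of Article 2, so Article 3 is not affected. Article 6 is a severability clause and preserves every provision that can still be given independent effect. Article 1, Article 3, Article 4, and Article 6 remain in effect.

1, 3, 4, 6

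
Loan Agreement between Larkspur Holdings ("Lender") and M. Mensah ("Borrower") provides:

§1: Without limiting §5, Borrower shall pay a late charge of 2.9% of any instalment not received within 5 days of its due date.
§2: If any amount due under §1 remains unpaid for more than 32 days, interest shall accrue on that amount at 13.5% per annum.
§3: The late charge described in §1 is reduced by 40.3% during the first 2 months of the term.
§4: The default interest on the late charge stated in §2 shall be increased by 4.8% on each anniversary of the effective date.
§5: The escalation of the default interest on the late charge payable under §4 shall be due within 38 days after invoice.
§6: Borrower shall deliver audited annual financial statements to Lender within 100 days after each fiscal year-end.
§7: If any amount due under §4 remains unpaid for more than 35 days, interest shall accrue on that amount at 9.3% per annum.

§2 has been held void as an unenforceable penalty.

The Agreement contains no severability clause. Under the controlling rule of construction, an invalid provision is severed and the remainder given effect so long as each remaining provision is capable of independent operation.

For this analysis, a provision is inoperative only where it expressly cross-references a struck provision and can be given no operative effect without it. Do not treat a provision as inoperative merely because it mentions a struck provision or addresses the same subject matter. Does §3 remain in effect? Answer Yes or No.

Yes

§2 is struck. §4 has no operative effect of its own apart from §2 and is therefore inoperative. §5 does nothing except set the payment deadline for the escalation of the default interest on the late charge by reference to §4; with §4 gone it has no independent effect and is inoperative. §7 operates only by reference to §4, so it falls with §4. §1 mentions §5 but its own obligation stands independently of §5, so §1 is not affected. Under the stated default rule, only provisions that cannot operate independently fall away; the rest are enforced. §1, §3, and §6 remain in effect. §3 is among the surviving provisions, so the answer is yes.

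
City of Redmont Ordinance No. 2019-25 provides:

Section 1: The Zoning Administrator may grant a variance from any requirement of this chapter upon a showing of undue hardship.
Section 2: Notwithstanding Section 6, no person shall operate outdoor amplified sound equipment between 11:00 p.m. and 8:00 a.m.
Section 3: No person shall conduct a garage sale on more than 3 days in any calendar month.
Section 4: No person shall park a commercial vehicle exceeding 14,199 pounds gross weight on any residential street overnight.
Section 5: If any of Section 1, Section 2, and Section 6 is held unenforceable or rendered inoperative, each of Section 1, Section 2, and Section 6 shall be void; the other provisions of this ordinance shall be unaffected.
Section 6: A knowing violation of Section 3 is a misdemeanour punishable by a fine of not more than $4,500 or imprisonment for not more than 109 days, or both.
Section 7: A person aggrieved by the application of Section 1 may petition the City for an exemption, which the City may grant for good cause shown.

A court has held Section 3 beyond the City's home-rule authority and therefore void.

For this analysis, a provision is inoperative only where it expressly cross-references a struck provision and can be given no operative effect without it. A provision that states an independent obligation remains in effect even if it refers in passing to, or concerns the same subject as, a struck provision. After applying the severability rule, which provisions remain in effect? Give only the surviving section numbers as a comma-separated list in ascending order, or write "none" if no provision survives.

4, 5

Section 3 is struck. Section 6 operates only by reference to Section 3, so it falls with Section 3. Section 5 declares Section 1, Section 2, and Section 6 mutually dependent; since one of them has fallen, all of them are of no effect. That brings down Section 1 and Section 2 as well. Section 7 in turn depends solely on a provision now struck and likewise falls. The remainder continues in force under Section 5. That leaves Section 4 and Section 5 in effect.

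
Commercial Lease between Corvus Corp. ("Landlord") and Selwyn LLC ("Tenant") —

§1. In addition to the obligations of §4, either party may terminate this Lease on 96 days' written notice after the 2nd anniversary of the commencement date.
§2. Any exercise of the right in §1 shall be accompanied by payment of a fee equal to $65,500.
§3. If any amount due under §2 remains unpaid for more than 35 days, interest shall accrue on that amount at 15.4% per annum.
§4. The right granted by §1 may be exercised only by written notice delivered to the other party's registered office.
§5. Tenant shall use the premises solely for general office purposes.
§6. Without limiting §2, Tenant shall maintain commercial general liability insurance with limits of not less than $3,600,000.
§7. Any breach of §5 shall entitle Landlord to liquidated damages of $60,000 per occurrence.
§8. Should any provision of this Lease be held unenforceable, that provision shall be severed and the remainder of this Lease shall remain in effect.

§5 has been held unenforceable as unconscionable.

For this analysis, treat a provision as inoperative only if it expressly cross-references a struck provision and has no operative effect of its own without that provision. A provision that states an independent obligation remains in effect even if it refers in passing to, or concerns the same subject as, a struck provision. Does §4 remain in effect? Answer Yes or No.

§5 is struck. The whole of §7 is the liquidated-damages amount, defined by reference to §5, so §7 cannot stand once §5 is removed. Under the severability clause in §8, the remaining provisions continue in force. The provisions still in force are §1, §2, §3, §4, §6, and §8. §4 is among the surviving provisions, so the answer is yes.

Yes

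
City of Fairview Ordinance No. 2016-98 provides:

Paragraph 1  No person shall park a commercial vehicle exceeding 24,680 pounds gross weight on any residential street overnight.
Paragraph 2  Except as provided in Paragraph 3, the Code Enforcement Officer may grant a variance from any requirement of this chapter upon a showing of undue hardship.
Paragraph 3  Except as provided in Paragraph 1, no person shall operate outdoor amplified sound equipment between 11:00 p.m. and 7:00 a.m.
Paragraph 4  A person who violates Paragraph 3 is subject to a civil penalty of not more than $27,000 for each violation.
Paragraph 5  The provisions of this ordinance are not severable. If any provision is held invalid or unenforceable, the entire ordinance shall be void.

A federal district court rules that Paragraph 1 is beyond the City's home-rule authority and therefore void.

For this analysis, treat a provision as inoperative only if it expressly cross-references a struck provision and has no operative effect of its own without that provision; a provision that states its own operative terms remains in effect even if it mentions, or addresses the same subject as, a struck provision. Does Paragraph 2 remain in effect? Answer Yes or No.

No

Paragraph 1 is struck. Nothing else in the ordinance is defined by reference to Paragraph 1. Paragraph 5 provides that the ordinance is not severable, so the invalidity of any one provision voids the entire ordinance. No provision of the ordinance survives. Paragraph 2 is among the inoperative provisions, so the answer is no.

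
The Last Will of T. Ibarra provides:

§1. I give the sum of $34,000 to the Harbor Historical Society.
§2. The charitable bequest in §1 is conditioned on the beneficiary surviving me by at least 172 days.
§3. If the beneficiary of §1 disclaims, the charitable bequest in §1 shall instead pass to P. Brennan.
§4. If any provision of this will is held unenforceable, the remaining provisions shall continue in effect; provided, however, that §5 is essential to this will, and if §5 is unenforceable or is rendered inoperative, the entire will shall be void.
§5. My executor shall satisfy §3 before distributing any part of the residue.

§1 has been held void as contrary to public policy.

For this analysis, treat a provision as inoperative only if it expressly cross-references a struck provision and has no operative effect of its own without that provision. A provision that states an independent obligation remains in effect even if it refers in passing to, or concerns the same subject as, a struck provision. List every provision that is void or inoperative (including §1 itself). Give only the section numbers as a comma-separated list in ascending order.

§1 is struck. §2 has no operative effect of its own apart from §1 and is therefore inoperative. §3 merely fixes the alternative disposition for §1; with §1 gone it has nothing to operate on and falls away. §5 has no operative effect of its own apart from §3 and is therefore inoperative. §4 makes §5 an essential term, and §5 has been rendered inoperative by the cascade; under §4, the entire will is therefore void. No provision of the will survives.

1, 2, 3, 4, 5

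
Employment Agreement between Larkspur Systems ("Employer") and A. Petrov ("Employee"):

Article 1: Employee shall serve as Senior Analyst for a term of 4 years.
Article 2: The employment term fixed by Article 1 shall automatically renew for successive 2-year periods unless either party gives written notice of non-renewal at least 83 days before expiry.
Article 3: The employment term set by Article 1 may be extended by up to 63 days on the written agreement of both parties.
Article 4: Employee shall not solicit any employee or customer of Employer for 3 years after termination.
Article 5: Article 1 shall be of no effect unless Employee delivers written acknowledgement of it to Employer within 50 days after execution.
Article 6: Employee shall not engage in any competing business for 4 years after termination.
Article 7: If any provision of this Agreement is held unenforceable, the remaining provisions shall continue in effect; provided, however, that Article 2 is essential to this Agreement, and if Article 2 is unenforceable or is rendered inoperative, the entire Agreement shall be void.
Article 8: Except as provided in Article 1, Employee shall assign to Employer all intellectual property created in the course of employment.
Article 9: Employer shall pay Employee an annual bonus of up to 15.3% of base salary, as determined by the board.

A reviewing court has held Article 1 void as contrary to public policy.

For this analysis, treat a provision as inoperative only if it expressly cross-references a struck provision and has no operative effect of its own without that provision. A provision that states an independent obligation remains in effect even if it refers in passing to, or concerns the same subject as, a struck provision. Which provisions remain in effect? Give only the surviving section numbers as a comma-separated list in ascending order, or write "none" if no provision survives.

none

Article 1 is struck. Article 2 has no operative effect of its own apart from Article 1 and is therefore inoperative. The whole of Article 3 is the extension of the employment term, defined by reference to Article 1, so Article 3 cannot stand once Article 1 is removed. The only function of Article 5 is the acknowledgement condition for Article 1, so it cannot stand once Article 1 is removed. Article 7 makes Article 2 an essential term, and Article 2 has been rendered inoperative by the cascade; under Article 7, the entire Agreement is therefore void. No provision of the Agreement survives.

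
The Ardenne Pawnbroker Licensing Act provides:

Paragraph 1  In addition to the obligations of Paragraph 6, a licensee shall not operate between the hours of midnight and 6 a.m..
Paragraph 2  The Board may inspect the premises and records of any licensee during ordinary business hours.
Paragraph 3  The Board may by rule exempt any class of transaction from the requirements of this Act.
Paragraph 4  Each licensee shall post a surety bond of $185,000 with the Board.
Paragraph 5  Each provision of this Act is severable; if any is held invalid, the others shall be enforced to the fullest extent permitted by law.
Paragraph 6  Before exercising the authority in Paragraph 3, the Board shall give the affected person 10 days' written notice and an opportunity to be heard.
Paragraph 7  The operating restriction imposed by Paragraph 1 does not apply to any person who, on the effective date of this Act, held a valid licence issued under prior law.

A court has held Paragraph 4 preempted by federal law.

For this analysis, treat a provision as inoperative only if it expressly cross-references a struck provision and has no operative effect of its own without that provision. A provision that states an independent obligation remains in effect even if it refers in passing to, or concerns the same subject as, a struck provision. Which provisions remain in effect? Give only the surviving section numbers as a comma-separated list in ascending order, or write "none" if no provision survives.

1, 2, 3, 5, 6, 7

Paragraph 4 is struck. No other provision's operative terms depend on Paragraph 4. Under the severability clause in Paragraph 5, the remaining provisions continue in force. That leaves Paragraph 1, Paragraph 2, Paragraph 3, Paragraph 5, Paragraph 6, and Paragraph 7 in effect.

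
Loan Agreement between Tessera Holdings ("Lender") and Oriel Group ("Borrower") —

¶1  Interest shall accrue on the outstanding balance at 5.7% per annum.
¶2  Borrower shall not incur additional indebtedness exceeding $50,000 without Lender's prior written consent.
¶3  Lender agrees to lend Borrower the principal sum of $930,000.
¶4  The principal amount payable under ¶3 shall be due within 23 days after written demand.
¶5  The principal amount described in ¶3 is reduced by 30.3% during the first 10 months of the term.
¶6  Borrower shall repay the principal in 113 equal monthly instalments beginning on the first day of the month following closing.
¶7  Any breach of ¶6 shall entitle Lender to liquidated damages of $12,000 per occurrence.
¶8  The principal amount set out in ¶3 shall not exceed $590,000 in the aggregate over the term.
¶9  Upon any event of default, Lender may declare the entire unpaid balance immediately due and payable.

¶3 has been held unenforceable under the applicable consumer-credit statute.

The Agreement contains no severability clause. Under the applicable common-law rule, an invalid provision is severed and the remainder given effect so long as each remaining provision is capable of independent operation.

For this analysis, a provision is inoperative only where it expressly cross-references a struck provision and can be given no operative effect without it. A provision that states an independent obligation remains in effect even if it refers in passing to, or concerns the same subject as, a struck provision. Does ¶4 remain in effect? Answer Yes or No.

¶3 is struck. ¶4 has no operative effect of its own apart from ¶3 and is therefore inoperative. ¶5 operates only by reference to ¶3, so it falls with ¶3. ¶8 operates only by reference to ¶3, so it falls with ¶3. With no severability clause, the stated default rule severs what cannot stand and enforces each remaining provision that can operate on its own. That leaves ¶1, ¶2, ¶6, ¶7, and ¶9 in effect. ¶4 is among the inoperative provisions, so the answer is no.

No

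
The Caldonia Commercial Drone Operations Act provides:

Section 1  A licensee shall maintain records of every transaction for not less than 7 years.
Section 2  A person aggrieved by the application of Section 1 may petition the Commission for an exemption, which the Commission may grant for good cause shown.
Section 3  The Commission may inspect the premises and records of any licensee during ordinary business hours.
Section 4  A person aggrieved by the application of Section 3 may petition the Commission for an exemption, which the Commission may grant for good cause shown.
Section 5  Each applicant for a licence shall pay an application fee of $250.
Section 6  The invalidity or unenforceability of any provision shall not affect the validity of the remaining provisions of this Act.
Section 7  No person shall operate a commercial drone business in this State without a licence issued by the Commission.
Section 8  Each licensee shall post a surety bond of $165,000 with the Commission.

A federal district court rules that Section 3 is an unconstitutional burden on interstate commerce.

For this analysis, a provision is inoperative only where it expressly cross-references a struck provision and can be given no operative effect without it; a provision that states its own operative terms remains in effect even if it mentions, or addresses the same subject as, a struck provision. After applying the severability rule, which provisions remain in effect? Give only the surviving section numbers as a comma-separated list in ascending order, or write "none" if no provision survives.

Section 3 is struck. Section 4 merely fixes the exemption procedure for Section 3; with Section 3 gone it has nothing to operate on and falls away. Section 6 is a severability clause and preserves every provision that can still be given independent effect. That leaves Section 1, Section 2, Section 5, Section 6, Section 7, and Section 8 in effect.

1, 2, 5, 6, 7, 8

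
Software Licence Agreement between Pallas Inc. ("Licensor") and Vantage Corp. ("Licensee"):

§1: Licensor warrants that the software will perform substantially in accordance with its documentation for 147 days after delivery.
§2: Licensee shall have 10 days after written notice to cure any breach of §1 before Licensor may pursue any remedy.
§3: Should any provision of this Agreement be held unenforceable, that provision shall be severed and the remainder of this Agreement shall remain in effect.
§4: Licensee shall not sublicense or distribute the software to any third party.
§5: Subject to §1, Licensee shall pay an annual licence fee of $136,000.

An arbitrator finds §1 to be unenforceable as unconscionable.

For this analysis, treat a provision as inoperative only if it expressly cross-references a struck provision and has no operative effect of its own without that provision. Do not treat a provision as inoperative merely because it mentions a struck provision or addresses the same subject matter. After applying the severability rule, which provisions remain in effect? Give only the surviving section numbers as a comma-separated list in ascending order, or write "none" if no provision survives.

3, 4, 5

§1 is struck. The only function of §2 is the cure period for breach of §1, so it cannot stand once §1 is removed. §5 mentions §1 but its own obligation stands independently of §1, so §5 is not affected. §3 is a severability clause and preserves every provision that can still be given independent effect. The provisions still in force are §3, §4, and §5.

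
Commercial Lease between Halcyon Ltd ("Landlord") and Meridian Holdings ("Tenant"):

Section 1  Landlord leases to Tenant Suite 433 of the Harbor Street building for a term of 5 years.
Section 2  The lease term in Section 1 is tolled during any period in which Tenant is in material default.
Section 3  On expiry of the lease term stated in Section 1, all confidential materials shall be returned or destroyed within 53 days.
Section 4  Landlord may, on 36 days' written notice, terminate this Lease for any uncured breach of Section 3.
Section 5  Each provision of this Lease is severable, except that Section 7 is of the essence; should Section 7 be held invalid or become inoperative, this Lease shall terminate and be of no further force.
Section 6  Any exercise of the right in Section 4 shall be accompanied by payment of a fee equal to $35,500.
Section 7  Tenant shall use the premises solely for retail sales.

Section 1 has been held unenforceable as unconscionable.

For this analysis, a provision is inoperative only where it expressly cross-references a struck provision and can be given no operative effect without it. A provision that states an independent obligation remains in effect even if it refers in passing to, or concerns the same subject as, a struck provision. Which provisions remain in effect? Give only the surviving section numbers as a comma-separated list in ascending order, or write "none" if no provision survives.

5, 7

Section 1 is struck. Section 2 has no operative effect of its own apart from Section 1 and is therefore inoperative. Section 3 merely fixes the return obligation tied to Section 1; with Section 1 gone it has nothing to operate on and falls away. Section 4 operates only by reference to Section 3, so it falls with Section 3. The only function of Section 6 is the exercise fee for Section 4, so it cannot stand once Section 4 is removed. Section 5 makes Section 7 an essential term, but Section 7 is unaffected, so the severability proviso in Section 5 preserves the remaining provisions. That leaves Section 5 and Section 7 in effect.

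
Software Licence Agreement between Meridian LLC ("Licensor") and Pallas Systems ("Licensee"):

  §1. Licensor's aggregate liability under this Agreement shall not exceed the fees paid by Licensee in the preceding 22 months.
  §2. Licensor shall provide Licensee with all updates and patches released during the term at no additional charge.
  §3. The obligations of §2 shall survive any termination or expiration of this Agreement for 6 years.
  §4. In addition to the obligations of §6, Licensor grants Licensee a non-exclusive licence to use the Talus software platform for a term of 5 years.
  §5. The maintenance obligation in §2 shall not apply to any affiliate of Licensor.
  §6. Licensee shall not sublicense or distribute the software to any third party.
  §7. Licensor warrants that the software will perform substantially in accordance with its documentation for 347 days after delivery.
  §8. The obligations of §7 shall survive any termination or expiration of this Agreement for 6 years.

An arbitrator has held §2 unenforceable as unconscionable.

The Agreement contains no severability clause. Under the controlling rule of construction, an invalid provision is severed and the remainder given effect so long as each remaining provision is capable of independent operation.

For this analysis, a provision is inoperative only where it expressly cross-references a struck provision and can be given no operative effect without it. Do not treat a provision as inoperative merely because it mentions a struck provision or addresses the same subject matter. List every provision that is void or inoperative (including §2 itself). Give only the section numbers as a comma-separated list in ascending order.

§2 is struck. §3 operates only by reference to §2, so it falls with §2. §5 operates only by reference to §2, so it falls with §2. Under the stated default rule, only provisions that cannot operate independently fall away; the rest are enforced. That leaves §1, §4, §6, §7, and §8 in effect.

2, 3, 5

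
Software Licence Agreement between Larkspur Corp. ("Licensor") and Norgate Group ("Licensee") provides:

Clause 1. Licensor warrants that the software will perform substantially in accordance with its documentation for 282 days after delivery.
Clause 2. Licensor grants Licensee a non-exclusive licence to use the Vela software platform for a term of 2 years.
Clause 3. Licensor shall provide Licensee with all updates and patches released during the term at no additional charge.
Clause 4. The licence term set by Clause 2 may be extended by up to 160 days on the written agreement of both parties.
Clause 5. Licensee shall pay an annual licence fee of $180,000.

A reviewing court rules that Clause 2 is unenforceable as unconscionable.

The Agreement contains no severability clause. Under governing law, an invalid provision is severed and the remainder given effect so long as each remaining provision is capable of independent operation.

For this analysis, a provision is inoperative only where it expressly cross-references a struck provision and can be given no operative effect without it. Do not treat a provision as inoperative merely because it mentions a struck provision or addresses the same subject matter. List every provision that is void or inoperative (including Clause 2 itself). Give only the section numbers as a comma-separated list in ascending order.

2, 4

Clause 2 is struck. Clause 4 operates only by reference to Clause 2, so it falls with Clause 2. With no severability clause, the stated default rule severs what cannot stand and enforces each remaining provision that can operate on its own. The provisions still in force are Clause 1, Clause 3, and Clause 5.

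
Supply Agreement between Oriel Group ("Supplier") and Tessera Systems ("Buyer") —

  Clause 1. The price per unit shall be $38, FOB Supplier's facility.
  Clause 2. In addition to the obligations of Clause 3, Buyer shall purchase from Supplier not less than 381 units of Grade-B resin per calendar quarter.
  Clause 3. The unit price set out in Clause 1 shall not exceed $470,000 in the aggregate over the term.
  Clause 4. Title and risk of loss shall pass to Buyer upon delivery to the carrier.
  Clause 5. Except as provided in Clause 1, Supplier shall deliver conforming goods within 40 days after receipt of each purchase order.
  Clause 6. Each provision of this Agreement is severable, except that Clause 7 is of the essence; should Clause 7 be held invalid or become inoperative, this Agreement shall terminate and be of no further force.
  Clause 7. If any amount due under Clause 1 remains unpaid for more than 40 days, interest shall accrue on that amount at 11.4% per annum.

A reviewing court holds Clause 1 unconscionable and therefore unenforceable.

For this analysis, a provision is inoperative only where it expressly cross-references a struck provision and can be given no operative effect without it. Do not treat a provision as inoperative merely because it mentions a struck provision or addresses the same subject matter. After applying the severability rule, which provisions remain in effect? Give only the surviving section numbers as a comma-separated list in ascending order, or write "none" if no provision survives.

none

Clause 1 is struck. The whole of Clause 3 is the aggregate cap on the unit price, defined by reference to Clause 1, so Clause 3 cannot stand once Clause 1 is removed. Clause 7 operates only by reference to Clause 1, so it falls with Clause 1. Clause 6 makes Clause 7 an essential term, and Clause 7 has been rendered inoperative by the cascade; under Clause 6, the entire Agreement is therefore void. No provision of the Agreement survives.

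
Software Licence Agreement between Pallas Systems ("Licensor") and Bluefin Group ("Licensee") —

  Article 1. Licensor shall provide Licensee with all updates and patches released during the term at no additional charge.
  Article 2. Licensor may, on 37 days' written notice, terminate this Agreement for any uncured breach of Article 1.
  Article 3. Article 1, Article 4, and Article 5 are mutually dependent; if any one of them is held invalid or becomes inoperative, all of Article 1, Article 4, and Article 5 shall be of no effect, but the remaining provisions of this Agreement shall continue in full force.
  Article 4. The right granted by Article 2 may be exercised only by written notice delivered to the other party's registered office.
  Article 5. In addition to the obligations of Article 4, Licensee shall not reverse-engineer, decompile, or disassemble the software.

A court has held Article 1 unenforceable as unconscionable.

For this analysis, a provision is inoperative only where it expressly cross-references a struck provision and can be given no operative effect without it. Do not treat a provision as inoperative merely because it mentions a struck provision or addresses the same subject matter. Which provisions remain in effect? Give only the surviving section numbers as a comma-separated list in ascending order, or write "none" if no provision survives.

Article 1 is struck. Article 2 operates only by reference to Article 1, so it falls with Article 1. Article 4 operates only by reference to Article 2, so it falls with Article 2. Article 3 declares Article 1, Article 4, and Article 5 mutually dependent; since one of them has fallen, all of them are of no effect. That brings down Article 5 as well. The remainder continues in force under Article 3. Only Article 3 remains in effect.

3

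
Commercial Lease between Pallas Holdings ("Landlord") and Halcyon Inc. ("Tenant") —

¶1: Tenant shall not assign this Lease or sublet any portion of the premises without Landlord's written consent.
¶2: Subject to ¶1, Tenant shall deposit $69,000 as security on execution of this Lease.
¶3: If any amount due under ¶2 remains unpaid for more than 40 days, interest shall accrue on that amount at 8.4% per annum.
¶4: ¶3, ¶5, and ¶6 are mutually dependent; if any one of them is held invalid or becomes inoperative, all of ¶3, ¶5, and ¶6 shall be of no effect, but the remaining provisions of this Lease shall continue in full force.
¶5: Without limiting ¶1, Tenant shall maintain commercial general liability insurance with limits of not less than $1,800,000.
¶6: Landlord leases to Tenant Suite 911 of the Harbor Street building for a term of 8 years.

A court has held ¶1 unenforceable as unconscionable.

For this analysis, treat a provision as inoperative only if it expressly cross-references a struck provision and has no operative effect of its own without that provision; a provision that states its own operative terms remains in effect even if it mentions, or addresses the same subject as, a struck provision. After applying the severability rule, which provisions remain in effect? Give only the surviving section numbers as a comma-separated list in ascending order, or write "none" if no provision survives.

2, 3, 4, 5, 6

¶1 is struck. Although ¶2 refers to ¶1, its operative terms do not depend on ¶1, so it remains in effect. ¶5 mentions ¶1 but its own obligation stands independently of ¶1, so ¶5 is not affected. No other provision's operative terms depend on ¶1. ¶4 ties ¶3, ¶5, and ¶6 together, but none of those is affected here; the remaining provisions continue in force under ¶4. ¶2, ¶3, ¶4, ¶5, and ¶6 remain in effect.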